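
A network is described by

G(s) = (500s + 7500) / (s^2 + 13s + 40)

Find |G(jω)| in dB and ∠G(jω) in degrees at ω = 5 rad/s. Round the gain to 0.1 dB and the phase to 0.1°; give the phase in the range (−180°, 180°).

41.5 dB, -58.6°

Substitute s = j5:
Numerator: 500(j5) + 7500 = 7500 + j2500
Denominator: (j5)^2 + 13(j5) + 40 = 15 + j65
|N| = √(7500² + 2500²) ≈ 7905.7, ∠N ≈ 18.43°
|D| = √(15² + 65²) ≈ 66.708, ∠D ≈ 77.01°
|G| = 7905.7 / 66.708 ≈ 118.51
Gain = 20 log₁₀(118.51) ≈ 41.48 dB
∠G = 18.43° − 77.01° = -58.58°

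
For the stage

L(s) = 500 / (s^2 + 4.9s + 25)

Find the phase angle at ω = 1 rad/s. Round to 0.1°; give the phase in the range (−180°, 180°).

At s = jω = j1:
quadratic: (j1)² + 4.9·j1 + 25 = 24 + j4.9 → |·| ≈ 24.495, ∠ ≈ 11.54°
∠L = 0.00° − 11.54° = -11.54°

-11.5°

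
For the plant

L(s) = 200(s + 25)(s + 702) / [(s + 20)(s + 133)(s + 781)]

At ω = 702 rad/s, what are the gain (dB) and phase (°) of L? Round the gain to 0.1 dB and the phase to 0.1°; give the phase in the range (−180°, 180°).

At s = jω = j702:
zero (s+25): 25 + j702 → |·| = √(25²+702²) = √493429 ≈ 702.45, ∠ = arctan(702/25) ≈ 87.96°
zero (s+702): 702 + j702 → |·| = √(702²+702²) = √985608 ≈ 992.78, ∠ = arctan(702/702) ≈ 45.00°
pole (s+20): 20 + j702 → |·| = √(20²+702²) = √493204 ≈ 702.28, ∠ = arctan(702/20) ≈ 88.37°
pole (s+133): 133 + j702 → |·| = √(133²+702²) = √510493 ≈ 714.49, ∠ = arctan(702/133) ≈ 79.27°
pole (s+781): 781 + j702 → |·| = √(781²+702²) = √1102765 ≈ 1050.1, ∠ = arctan(702/781) ≈ 41.95°
|L| = 200 · 6.9738e+05 / 5.2691e+08 ≈ 0.26471
Gain = 20 log₁₀(0.26471) ≈ -11.54 dB
∠L = 132.96° − 209.59° = -76.63°

-11.5 dB, -76.6°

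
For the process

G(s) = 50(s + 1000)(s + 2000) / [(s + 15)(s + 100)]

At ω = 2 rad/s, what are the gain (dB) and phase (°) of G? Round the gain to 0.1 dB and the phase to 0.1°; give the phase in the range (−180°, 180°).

At s = jω = j2:
zero (s+1000): 1000 + j2 → |·| = √(1000²+2²) = √1000004 ≈ 1000, ∠ = arctan(2/1000) ≈ 0.11°
zero (s+2000): 2000 + j2 → |·| = √(2000²+2²) = √4000004 ≈ 2000, ∠ = arctan(2/2000) ≈ 0.06°
pole (s+15): 15 + j2 → |·| = √(15²+2²) = √229 ≈ 15.133, ∠ = arctan(2/15) ≈ 7.59°
pole (s+100): 100 + j2 → |·| = √(100²+2²) = √10004 ≈ 100.02, ∠ = arctan(2/100) ≈ 1.15°
|G| = 50 · 2e+06 / 1513.6 ≈ 66068
Gain = 20 log₁₀(66068) ≈ 96.40 dB
∠G = 0.17° − 8.74° = -8.57°

96.4 dB, -8.6°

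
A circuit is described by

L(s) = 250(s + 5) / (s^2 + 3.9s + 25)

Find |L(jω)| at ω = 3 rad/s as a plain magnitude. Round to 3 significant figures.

73.5

At s = jω = j3:
zero (s+5): 5 + j3 → |·| = √(5²+3²) = √34 ≈ 5.831, ∠ = arctan(3/5) ≈ 30.96°
quadratic: (j3)² + 3.9·j3 + 25 = 16 + j11.7 → |·| ≈ 19.821, ∠ ≈ 36.18°
|L| = 250 · 5.831 / 19.821 ≈ 73.546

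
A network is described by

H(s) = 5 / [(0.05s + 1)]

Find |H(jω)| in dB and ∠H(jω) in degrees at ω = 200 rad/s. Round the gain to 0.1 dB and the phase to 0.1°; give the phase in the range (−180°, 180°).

-6.1 dB, -84.3°

At ω = 200 rad/s:
pole (1 + j200·0.05) = 1 + j10 → |·| ≈ 10.05, ∠ ≈ 84.29°
|H| = 5 · 1 / (10.05) ≈ 0.49751
Gain = 20 log₁₀(0.49751) ≈ -6.06 dB
∠H = (0°) − (84.29°) = -84.29°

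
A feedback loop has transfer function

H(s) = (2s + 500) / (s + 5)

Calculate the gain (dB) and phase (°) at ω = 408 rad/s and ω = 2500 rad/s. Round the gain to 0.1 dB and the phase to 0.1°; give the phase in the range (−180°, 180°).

ω = 408: 7.4 dB, -30.8°; ω = 2500: 6.1 dB, -5.6°

Substitute s = j408:
Numerator: 2(j408) + 500 = 500 + j816
Denominator: (j408) + 5 = 5 + j408
|N| = √(500² + 816²) ≈ 957, ∠N ≈ 58.50°
|D| = √(5² + 408²) ≈ 408.03, ∠D ≈ 89.30°
|H| = 957 / 408.03 ≈ 2.3454
Gain = 20 log₁₀(2.3454) ≈ 7.40 dB
∠H = 58.50° − 89.30° = -30.80°

Substitute s = j2500:
Numerator: 2(j2500) + 500 = 500 + j5000
Denominator: (j2500) + 5 = 5 + j2500
|N| = √(500² + 5000²) ≈ 5024.9, ∠N ≈ 84.29°
|D| = √(5² + 2500²) ≈ 2500, ∠D ≈ 89.89°
|H| = 5024.9 / 2500 ≈ 2.01
Gain = 20 log₁₀(2.01) ≈ 6.06 dB
∠H = 84.29° − 89.89° = -5.60°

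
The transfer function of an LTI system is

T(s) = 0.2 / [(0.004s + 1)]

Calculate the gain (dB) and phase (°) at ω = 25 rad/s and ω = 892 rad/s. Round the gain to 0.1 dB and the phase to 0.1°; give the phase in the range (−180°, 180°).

At ω = 25 rad/s:
pole (1 + j25·0.004) = 1 + j0.1 → |·| ≈ 1.005, ∠ ≈ 5.71°
|T| = 0.2 · 1 / (1.005) ≈ 0.199
Gain = 20 log₁₀(0.199) ≈ -14.02 dB
∠T = (0°) − (5.71°) = -5.71°

At ω = 892 rad/s:
pole (1 + j892·0.004) = 1 + j3.568 → |·| ≈ 3.7055, ∠ ≈ 74.34°
|T| = 0.2 · 1 / (3.7055) ≈ 0.053974
Gain = 20 log₁₀(0.053974) ≈ -25.36 dB
∠T = (0°) − (74.34°) = -74.34°

ω = 25: -14.0 dB, -5.7°; ω = 892: -25.4 dB, -74.3°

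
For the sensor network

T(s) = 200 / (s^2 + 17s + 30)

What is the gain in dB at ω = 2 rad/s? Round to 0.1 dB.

Substitute s = j2:
Numerator: 200 = 200 + j0
Denominator: (j2)^2 + 17(j2) + 30 = 26 + j34
|N| = √(200² + 0²) ≈ 200, ∠N ≈ 0.00°
|D| = √(26² + 34²) ≈ 42.802, ∠D ≈ 52.59°
|T| = 200 / 42.802 ≈ 4.6727
Gain = 20 log₁₀(4.6727) ≈ 13.39 dB

13.4 dB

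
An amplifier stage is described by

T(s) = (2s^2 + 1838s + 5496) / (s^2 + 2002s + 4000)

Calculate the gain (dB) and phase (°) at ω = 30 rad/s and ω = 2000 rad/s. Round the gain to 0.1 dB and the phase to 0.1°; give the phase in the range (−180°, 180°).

ω = 30: -0.7 dB, -0.9°; ω = 2000: 3.8 dB, 20.4°

Substitute s = j30:
Numerator: 2(j30)^2 + 1838(j30) + 5496 = 3696 + j55140
Denominator: (j30)^2 + 2002(j30) + 4000 = 3100 + j60060
|N| = √(3696² + 55140²) ≈ 55264, ∠N ≈ 86.17°
|D| = √(3100² + 60060²) ≈ 60140, ∠D ≈ 87.05°
|T| = 55264 / 60140 ≈ 0.91892
Gain = 20 log₁₀(0.91892) ≈ -0.73 dB
∠T = 86.17° − 87.05° = -0.88°

Substitute s = j2000:
Numerator: 2(j2000)^2 + 1838(j2000) + 5496 = -7994504 + j3676000
Denominator: (j2000)^2 + 2002(j2000) + 4000 = -3996000 + j4004000
|N| = √(7994504² + 3676000²) ≈ 8.7992e+06, ∠N ≈ 155.31°
|D| = √(3996000² + 4004000²) ≈ 5.6569e+06, ∠D ≈ 134.94°
|T| = 8.7992e+06 / 5.6569e+06 ≈ 1.5555
Gain = 20 log₁₀(1.5555) ≈ 3.84 dB
∠T = 155.31° − 134.94° = 20.37°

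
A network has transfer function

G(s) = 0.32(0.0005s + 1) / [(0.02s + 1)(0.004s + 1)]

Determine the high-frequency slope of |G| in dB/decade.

-20 dB/decade

Each pole contributes −20 dB/decade at high frequency; each zero contributes +20 dB/decade.
Net: 1 zero(s) − 2 pole(s) → -20 dB/decade.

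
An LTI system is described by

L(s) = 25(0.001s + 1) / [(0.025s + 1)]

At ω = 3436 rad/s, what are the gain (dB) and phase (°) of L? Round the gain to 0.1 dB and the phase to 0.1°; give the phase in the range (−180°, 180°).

At ω = 3436 rad/s:
zero (1 + j3436·0.001) = 1 + j3.436 → |·| ≈ 3.5786, ∠ ≈ 73.77°
pole (1 + j3436·0.025) = 1 + j85.9 → |·| ≈ 85.906, ∠ ≈ 89.33°
|L| = 25 · 3.5786 / (85.906) ≈ 1.0414
Gain = 20 log₁₀(1.0414) ≈ 0.35 dB
∠L = (73.77°) − (89.33°) = -15.56°

0.4 dB, -15.6°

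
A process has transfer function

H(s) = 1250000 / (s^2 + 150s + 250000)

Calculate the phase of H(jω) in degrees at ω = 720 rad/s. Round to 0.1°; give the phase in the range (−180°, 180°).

At s = jω = j720:
quadratic: (j720)² + 150·j720 + 250000 = -268400 + j108000 → |·| ≈ 2.8931e+05, ∠ ≈ 158.08°
∠H = 0.00° − 158.08° = -158.08°

-158.1°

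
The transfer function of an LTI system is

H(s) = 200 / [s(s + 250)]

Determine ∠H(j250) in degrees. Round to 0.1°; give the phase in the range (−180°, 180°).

-135.0°

At s = jω = j250:
pole (s+250): 250 + j250 → |·| = √(250²+250²) = √125000 ≈ 353.55, ∠ = arctan(250/250) ≈ 45.00°
pole at origin: |s| = 250, ∠ = 90.00° (in denominator)
∠H = 0.00° − 135.00° = -135.00°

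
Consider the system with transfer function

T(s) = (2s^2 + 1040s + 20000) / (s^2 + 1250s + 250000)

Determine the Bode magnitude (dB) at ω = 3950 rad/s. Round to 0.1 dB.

Substitute s = j3950:
Numerator: 2(j3950)^2 + 1040(j3950) + 20000 = -31185000 + j4108000
Denominator: (j3950)^2 + 1250(j3950) + 250000 = -15352500 + j4937500
|N| = √(31185000² + 4108000²) ≈ 3.1454e+07, ∠N ≈ 172.50°
|D| = √(15352500² + 4937500²) ≈ 1.6127e+07, ∠D ≈ 162.17°
|T| = 3.1454e+07 / 1.6127e+07 ≈ 1.9504
Gain = 20 log₁₀(1.9504) ≈ 5.80 dB

5.8 dB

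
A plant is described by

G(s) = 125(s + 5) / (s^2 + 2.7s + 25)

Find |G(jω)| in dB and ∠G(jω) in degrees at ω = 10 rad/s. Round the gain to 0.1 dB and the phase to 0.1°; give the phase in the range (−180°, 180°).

24.9 dB, -96.8°

At s = jω = j10:
zero (s+5): 5 + j10 → |·| = √(5²+10²) = √125 ≈ 11.18, ∠ = arctan(10/5) ≈ 63.43°
quadratic: (j10)² + 2.7·j10 + 25 = -75 + j27 → |·| ≈ 79.712, ∠ ≈ 160.20°
|G| = 125 · 11.18 / 79.712 ≈ 17.532
Gain = 20 log₁₀(17.532) ≈ 24.88 dB
∠G = 63.43° − 160.20° = -96.77°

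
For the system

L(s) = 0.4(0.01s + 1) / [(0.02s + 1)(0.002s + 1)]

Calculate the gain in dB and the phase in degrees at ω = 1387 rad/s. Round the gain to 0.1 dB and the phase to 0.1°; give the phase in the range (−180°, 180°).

At ω = 1387 rad/s:
zero (1 + j1387·0.01) = 1 + j13.87 → |·| ≈ 13.906, ∠ ≈ 85.88°
pole (1 + j1387·0.02) = 1 + j27.74 → |·| ≈ 27.758, ∠ ≈ 87.94°
pole (1 + j1387·0.002) = 1 + j2.774 → |·| ≈ 2.9487, ∠ ≈ 70.18°
|L| = 0.4 · 13.906 / (27.758 · 2.9487) ≈ 0.067958
Gain = 20 log₁₀(0.067958) ≈ -23.36 dB
∠L = (85.88°) − (87.94° + 70.18°) = -72.24°

-23.4 dB, -72.2°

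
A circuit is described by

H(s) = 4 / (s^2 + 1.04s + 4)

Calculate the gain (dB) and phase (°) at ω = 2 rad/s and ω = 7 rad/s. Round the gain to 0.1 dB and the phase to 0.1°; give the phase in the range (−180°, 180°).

ω = 2: 5.7 dB, -90.0°; ω = 7: -21.1 dB, -170.8°

At s = jω = j2:
quadratic: (j2)² + 1.04·j2 + 4 = 0 + j2.08 → |·| ≈ 2.08, ∠ ≈ 90.00°
|H| = 4 / 2.08 ≈ 1.9231
Gain = 20 log₁₀(1.9231) ≈ 5.68 dB
∠H = 0.00° − 90.00° = -90.00°

At s = jω = j7:
quadratic: (j7)² + 1.04·j7 + 4 = -45 + j7.28 → |·| ≈ 45.585, ∠ ≈ 170.81°
|H| = 4 / 45.585 ≈ 0.087748
Gain = 20 log₁₀(0.087748) ≈ -21.14 dB
∠H = 0.00° − 170.81° = -170.81°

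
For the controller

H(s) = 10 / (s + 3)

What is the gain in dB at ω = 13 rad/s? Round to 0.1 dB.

-2.5 dB

Substitute s = j13:
Numerator: 10 = 10 + j0
Denominator: (j13) + 3 = 3 + j13
|N| = √(10² + 0²) ≈ 10, ∠N ≈ 0.00°
|D| = √(3² + 13²) ≈ 13.342, ∠D ≈ 77.01°
|H| = 10 / 13.342 ≈ 0.74951
Gain = 20 log₁₀(0.74951) ≈ -2.50 dB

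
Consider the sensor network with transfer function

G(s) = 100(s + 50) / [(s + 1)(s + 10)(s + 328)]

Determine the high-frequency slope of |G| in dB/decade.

-40 dB/decade

Each pole contributes −20 dB/decade at high frequency; each zero contributes +20 dB/decade.
Net: 1 zero(s) − 3 pole(s) → -40 dB/decade.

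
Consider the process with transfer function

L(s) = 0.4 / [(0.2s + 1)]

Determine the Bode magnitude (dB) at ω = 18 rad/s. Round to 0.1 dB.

-19.4 dB

At ω = 18 rad/s:
pole (1 + j18·0.2) = 1 + j3.6 → |·| ≈ 3.7363, ∠ ≈ 74.48°
|L| = 0.4 · 1 / (3.7363) ≈ 0.10706
Gain = 20 log₁₀(0.10706) ≈ -19.41 dB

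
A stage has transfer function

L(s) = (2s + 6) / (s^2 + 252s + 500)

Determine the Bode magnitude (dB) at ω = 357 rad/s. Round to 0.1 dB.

Substitute s = j357:
Numerator: 2(j357) + 6 = 6 + j714
Denominator: (j357)^2 + 252(j357) + 500 = -126949 + j89964
|N| = √(6² + 714²) ≈ 714.03, ∠N ≈ 89.52°
|D| = √(126949² + 89964²) ≈ 1.5559e+05, ∠D ≈ 144.68°
|L| = 714.03 / 1.5559e+05 ≈ 0.0045892
Gain = 20 log₁₀(0.0045892) ≈ -46.77 dB

-46.8 dB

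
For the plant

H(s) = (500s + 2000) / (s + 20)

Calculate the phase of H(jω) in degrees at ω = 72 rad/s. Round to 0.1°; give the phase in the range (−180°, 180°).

12.3°

Substitute s = j72:
Numerator: 500(j72) + 2000 = 2000 + j36000
Denominator: (j72) + 20 = 20 + j72
|N| = √(2000² + 36000²) ≈ 36056, ∠N ≈ 86.82°
|D| = √(20² + 72²) ≈ 74.726, ∠D ≈ 74.48°
∠H = 86.82° − 74.48° = 12.34°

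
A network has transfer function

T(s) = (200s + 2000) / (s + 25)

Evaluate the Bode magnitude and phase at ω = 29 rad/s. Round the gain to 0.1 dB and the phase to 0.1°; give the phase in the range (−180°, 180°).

44.1 dB, 21.7°

Substitute s = j29:
Numerator: 200(j29) + 2000 = 2000 + j5800
Denominator: (j29) + 25 = 25 + j29
|N| = √(2000² + 5800²) ≈ 6135.1, ∠N ≈ 70.97°
|D| = √(25² + 29²) ≈ 38.288, ∠D ≈ 49.24°
|T| = 6135.1 / 38.288 ≈ 160.24
Gain = 20 log₁₀(160.24) ≈ 44.10 dB
∠T = 70.97° − 49.24° = 21.73°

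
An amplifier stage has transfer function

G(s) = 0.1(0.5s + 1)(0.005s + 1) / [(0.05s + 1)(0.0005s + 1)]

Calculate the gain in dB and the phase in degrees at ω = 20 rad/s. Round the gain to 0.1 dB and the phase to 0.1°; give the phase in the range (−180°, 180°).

At ω = 20 rad/s:
zero (1 + j20·0.5) = 1 + j10 → |·| ≈ 10.05, ∠ ≈ 84.29°
zero (1 + j20·0.005) = 1 + j0.1 → |·| ≈ 1.005, ∠ ≈ 5.71°
pole (1 + j20·0.05) = 1 + j1 → |·| ≈ 1.4142, ∠ ≈ 45.00°
pole (1 + j20·0.0005) = 1 + j0.01 → |·| ≈ 1, ∠ ≈ 0.57°
|G| = 0.1 · 10.05 · 1.005 / (1.4142 · 1) ≈ 0.7142
Gain = 20 log₁₀(0.7142) ≈ -2.92 dB
∠G = (84.29° + 5.71°) − (45.00° + 0.57°) = 44.43°

-2.9 dB, 44.4°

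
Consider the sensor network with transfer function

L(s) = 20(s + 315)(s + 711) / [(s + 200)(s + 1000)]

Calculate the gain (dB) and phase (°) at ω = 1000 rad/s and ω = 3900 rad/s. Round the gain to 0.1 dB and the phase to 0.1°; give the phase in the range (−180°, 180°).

ω = 1000: 25.0 dB, 3.4°; ω = 3900: 25.9 dB, 2.4°

At s = jω = j1000:
zero (s+315): 315 + j1000 → |·| = √(315²+1000²) = √1099225 ≈ 1048.4, ∠ = arctan(1000/315) ≈ 72.52°
zero (s+711): 711 + j1000 → |·| = √(711²+1000²) = √1505521 ≈ 1227, ∠ = arctan(1000/711) ≈ 54.59°
pole (s+200): 200 + j1000 → |·| = √(200²+1000²) = √1040000 ≈ 1019.8, ∠ = arctan(1000/200) ≈ 78.69°
pole (s+1000): 1000 + j1000 → |·| = √(1000²+1000²) = √2000000 ≈ 1414.2, ∠ = arctan(1000/1000) ≈ 45.00°
|L| = 20 · 1.2864e+06 / 1.4422e+06 ≈ 17.839
Gain = 20 log₁₀(17.839) ≈ 25.03 dB
∠L = 127.11° − 123.69° = 3.42°

At s = jω = j3900:
zero (s+315): 315 + j3900 → |·| = √(315²+3900²) = √15309225 ≈ 3912.7, ∠ = arctan(3900/315) ≈ 85.38°
zero (s+711): 711 + j3900 → |·| = √(711²+3900²) = √15715521 ≈ 3964.3, ∠ = arctan(3900/711) ≈ 79.67°
pole (s+200): 200 + j3900 → |·| = √(200²+3900²) = √15250000 ≈ 3905.1, ∠ = arctan(3900/200) ≈ 87.06°
pole (s+1000): 1000 + j3900 → |·| = √(1000²+3900²) = √16210000 ≈ 4026.2, ∠ = arctan(3900/1000) ≈ 75.62°
|L| = 20 · 1.5511e+07 / 1.5723e+07 ≈ 19.73
Gain = 20 log₁₀(19.73) ≈ 25.90 dB
∠L = 165.05° − 162.68° = 2.37°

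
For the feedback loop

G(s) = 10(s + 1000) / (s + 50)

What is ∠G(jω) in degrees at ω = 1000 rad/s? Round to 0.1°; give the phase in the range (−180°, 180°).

-42.1°

At s = jω = j1000:
zero (s+1000): 1000 + j1000 → |·| = √(1000²+1000²) = √2000000 ≈ 1414.2, ∠ = arctan(1000/1000) ≈ 45.00°
pole (s+50): 50 + j1000 → |·| = √(50²+1000²) = √1002500 ≈ 1001.2, ∠ = arctan(1000/50) ≈ 87.14°
∠G = 45.00° − 87.14° = -42.14°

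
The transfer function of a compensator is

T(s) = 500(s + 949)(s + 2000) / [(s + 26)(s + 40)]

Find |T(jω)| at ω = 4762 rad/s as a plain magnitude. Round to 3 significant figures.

553

At s = jω = j4762:
zero (s+949): 949 + j4762 → |·| = √(949²+4762²) = √23577245 ≈ 4855.6, ∠ = arctan(4762/949) ≈ 78.73°
zero (s+2000): 2000 + j4762 → |·| = √(2000²+4762²) = √26676644 ≈ 5164.9, ∠ = arctan(4762/2000) ≈ 67.22°
pole (s+26): 26 + j4762 → |·| = √(26²+4762²) = √22677320 ≈ 4762.1, ∠ = arctan(4762/26) ≈ 89.69°
pole (s+40): 40 + j4762 → |·| = √(40²+4762²) = √22678244 ≈ 4762.2, ∠ = arctan(4762/40) ≈ 89.52°
|T| = 500 · 2.5079e+07 / 2.2678e+07 ≈ 552.94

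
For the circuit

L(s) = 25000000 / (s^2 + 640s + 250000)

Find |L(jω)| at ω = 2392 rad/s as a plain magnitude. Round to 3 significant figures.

4.40

At s = jω = j2392:
quadratic: (j2392)² + 640·j2392 + 250000 = -5471664 + j1530880 → |·| ≈ 5.6818e+06, ∠ ≈ 164.37°
|L| = 25000000 / 5.6818e+06 ≈ 4.4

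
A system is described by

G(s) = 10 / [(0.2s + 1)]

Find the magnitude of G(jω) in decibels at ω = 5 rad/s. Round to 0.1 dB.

At ω = 5 rad/s:
pole (1 + j5·0.2) = 1 + j1 → |·| ≈ 1.4142, ∠ ≈ 45.00°
|G| = 10 · 1 / (1.4142) ≈ 7.0711
Gain = 20 log₁₀(7.0711) ≈ 16.99 dB

17.0 dB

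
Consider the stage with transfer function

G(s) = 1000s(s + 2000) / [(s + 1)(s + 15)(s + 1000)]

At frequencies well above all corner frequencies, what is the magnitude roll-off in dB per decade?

Each pole contributes −20 dB/decade at high frequency; each zero contributes +20 dB/decade.
Net: 2 zero(s) − 3 pole(s) → -20 dB/decade.

-20 dB/decade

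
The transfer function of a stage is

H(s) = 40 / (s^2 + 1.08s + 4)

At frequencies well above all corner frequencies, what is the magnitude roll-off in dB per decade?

Each pole contributes −20 dB/decade at high frequency; each zero contributes +20 dB/decade.
Net: 0 zero(s) − 2 pole(s) → -40 dB/decade.

-40 dB/decade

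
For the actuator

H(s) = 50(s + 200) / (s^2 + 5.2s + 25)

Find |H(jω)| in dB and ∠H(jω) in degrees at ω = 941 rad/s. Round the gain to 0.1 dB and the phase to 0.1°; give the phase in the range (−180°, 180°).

-25.3 dB, -101.7°

At s = jω = j941:
zero (s+200): 200 + j941 → |·| = √(200²+941²) = √925481 ≈ 962.02, ∠ = arctan(941/200) ≈ 78.00°
quadratic: (j941)² + 5.2·j941 + 25 = -885456 + j4893.2 → |·| ≈ 8.8547e+05, ∠ ≈ 179.68°
|H| = 50 · 962.02 / 8.8547e+05 ≈ 0.054323
Gain = 20 log₁₀(0.054323) ≈ -25.30 dB
∠H = 78.00° − 179.68° = -101.68°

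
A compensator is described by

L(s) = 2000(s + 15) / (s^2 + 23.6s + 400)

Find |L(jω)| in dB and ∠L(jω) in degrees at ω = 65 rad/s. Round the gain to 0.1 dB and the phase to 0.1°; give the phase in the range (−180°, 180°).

At s = jω = j65:
zero (s+15): 15 + j65 → |·| = √(15²+65²) = √4450 ≈ 66.708, ∠ = arctan(65/15) ≈ 77.01°
quadratic: (j65)² + 23.6·j65 + 400 = -3825 + j1534 → |·| ≈ 4121.1, ∠ ≈ 158.15°
|L| = 2000 · 66.708 / 4121.1 ≈ 32.374
Gain = 20 log₁₀(32.374) ≈ 30.20 dB
∠L = 77.01° − 158.15° = -81.14°

30.2 dB, -81.1°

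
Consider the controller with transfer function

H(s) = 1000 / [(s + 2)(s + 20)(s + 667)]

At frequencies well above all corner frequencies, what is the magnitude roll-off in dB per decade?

Each pole contributes −20 dB/decade at high frequency; each zero contributes +20 dB/decade.
Net: 0 zero(s) − 3 pole(s) → -60 dB/decade.

-60 dB/decade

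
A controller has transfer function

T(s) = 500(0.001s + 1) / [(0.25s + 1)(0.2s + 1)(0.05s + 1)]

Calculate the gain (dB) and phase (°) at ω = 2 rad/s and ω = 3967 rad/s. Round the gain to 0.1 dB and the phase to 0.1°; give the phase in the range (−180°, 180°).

ω = 2: 52.3 dB, -54.0°; ω = 3967: -97.7 dB, 166.3°

At ω = 2 rad/s:
zero (1 + j2·0.001) = 1 + j0.002 → |·| ≈ 1, ∠ ≈ 0.11°
pole (1 + j2·0.25) = 1 + j0.5 → |·| ≈ 1.118, ∠ ≈ 26.57°
pole (1 + j2·0.2) = 1 + j0.4 → |·| ≈ 1.077, ∠ ≈ 21.80°
pole (1 + j2·0.05) = 1 + j0.1 → |·| ≈ 1.005, ∠ ≈ 5.71°
|T| = 500 · 1 / (1.118 · 1.077 · 1.005) ≈ 413.19
Gain = 20 log₁₀(413.19) ≈ 52.32 dB
∠T = (0.11°) − (26.57° + 21.80° + 5.71°) = -53.97°

At ω = 3967 rad/s:
zero (1 + j3967·0.001) = 1 + j3.967 → |·| ≈ 4.0911, ∠ ≈ 75.85°
pole (1 + j3967·0.25) = 1 + j991.75 → |·| ≈ 991.75, ∠ ≈ 89.94°
pole (1 + j3967·0.2) = 1 + j793.4 → |·| ≈ 793.4, ∠ ≈ 89.93°
pole (1 + j3967·0.05) = 1 + j198.35 → |·| ≈ 198.35, ∠ ≈ 89.71°
|T| = 500 · 4.0911 / (991.75 · 793.4 · 198.35) ≈ 1.3106e-05
Gain = 20 log₁₀(1.3106e-05) ≈ -97.65 dB
∠T = (75.85°) − (89.94° + 89.93° + 89.71°) = -193.73° ≡ 166.27° (principal value)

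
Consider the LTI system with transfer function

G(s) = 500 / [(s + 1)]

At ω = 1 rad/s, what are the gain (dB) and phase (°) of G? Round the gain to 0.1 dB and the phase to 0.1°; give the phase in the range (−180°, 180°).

51.0 dB, -45.0°

At ω = 1 rad/s:
pole (1 + j1·1) = 1 + j1 → |·| ≈ 1.4142, ∠ ≈ 45.00°
|G| = 500 · 1 / (1.4142) ≈ 353.56
Gain = 20 log₁₀(353.56) ≈ 50.97 dB
∠G = (0°) − (45.00°) = -45.00°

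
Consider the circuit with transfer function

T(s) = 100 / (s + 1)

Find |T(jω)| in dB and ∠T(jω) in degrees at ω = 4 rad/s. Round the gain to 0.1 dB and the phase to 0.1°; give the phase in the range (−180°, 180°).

27.7 dB, -76.0°

Substitute s = j4:
Numerator: 100 = 100 + j0
Denominator: (j4) + 1 = 1 + j4
|N| = √(100² + 0²) ≈ 100, ∠N ≈ 0.00°
|D| = √(1² + 4²) ≈ 4.1231, ∠D ≈ 75.96°
|T| = 100 / 4.1231 ≈ 24.254
Gain = 20 log₁₀(24.254) ≈ 27.70 dB
∠T = 0.00° − 75.96° = -75.96°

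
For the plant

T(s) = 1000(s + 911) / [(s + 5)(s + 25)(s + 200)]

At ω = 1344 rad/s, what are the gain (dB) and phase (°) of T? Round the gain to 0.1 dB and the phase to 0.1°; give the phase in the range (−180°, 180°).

At s = jω = j1344:
zero (s+911): 911 + j1344 → |·| = √(911²+1344²) = √2636257 ≈ 1623.7, ∠ = arctan(1344/911) ≈ 55.87°
pole (s+5): 5 + j1344 → |·| = √(5²+1344²) = √1806361 ≈ 1344, ∠ = arctan(1344/5) ≈ 89.79°
pole (s+25): 25 + j1344 → |·| = √(25²+1344²) = √1806961 ≈ 1344.2, ∠ = arctan(1344/25) ≈ 88.93°
pole (s+200): 200 + j1344 → |·| = √(200²+1344²) = √1846336 ≈ 1358.8, ∠ = arctan(1344/200) ≈ 81.54°
|T| = 1000 · 1623.7 / 2.4548e+09 ≈ 0.00066144
Gain = 20 log₁₀(0.00066144) ≈ -63.59 dB
∠T = 55.87° − 260.26° = -204.39° ≡ 155.61° (principal value)

-63.6 dB, 155.6°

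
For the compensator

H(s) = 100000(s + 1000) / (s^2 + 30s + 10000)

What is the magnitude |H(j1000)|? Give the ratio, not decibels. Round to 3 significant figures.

At s = jω = j1000:
zero (s+1000): 1000 + j1000 → |·| = √(1000²+1000²) = √2000000 ≈ 1414.2, ∠ = arctan(1000/1000) ≈ 45.00°
quadratic: (j1000)² + 30·j1000 + 10000 = -990000 + j30000 → |·| ≈ 9.9045e+05, ∠ ≈ 178.26°
|H| = 100000 · 1414.2 / 9.9045e+05 ≈ 142.78

143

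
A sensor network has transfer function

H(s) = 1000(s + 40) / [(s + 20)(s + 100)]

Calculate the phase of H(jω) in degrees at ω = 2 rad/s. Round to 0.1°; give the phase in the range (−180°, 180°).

At s = jω = j2:
zero (s+40): 40 + j2 → |·| = √(40²+2²) = √1604 ≈ 40.05, ∠ = arctan(2/40) ≈ 2.86°
pole (s+20): 20 + j2 → |·| = √(20²+2²) = √404 ≈ 20.1, ∠ = arctan(2/20) ≈ 5.71°
pole (s+100): 100 + j2 → |·| = √(100²+2²) = √10004 ≈ 100.02, ∠ = arctan(2/100) ≈ 1.15°
∠H = 2.86° − 6.86° = -4.00°

-4.0°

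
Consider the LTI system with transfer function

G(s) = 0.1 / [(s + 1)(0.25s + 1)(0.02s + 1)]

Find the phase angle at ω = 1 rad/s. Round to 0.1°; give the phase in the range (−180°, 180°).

At ω = 1 rad/s:
pole (1 + j1·1) = 1 + j1 → |·| ≈ 1.4142, ∠ ≈ 45.00°
pole (1 + j1·0.25) = 1 + j0.25 → |·| ≈ 1.0308, ∠ ≈ 14.04°
pole (1 + j1·0.02) = 1 + j0.02 → |·| ≈ 1.0002, ∠ ≈ 1.15°
∠G = (0°) − (45.00° + 14.04° + 1.15°) = -60.19°

-60.2°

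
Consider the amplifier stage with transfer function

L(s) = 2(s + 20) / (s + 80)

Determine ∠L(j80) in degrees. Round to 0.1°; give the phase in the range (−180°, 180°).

31.0°

At s = jω = j80:
zero (s+20): 20 + j80 → |·| = √(20²+80²) = √6800 ≈ 82.462, ∠ = arctan(80/20) ≈ 75.96°
pole (s+80): 80 + j80 → |·| = √(80²+80²) = √12800 ≈ 113.14, ∠ = arctan(80/80) ≈ 45.00°
∠L = 75.96° − 45.00° = 30.96°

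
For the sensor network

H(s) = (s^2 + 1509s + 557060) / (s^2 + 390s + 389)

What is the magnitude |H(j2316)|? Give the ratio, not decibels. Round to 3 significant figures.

Substitute s = j2316:
Numerator: (j2316)^2 + 1509(j2316) + 557060 = -4806796 + j3494844
Denominator: (j2316)^2 + 390(j2316) + 389 = -5363467 + j903240
|N| = √(4806796² + 3494844²) ≈ 5.943e+06, ∠N ≈ 143.98°
|D| = √(5363467² + 903240²) ≈ 5.439e+06, ∠D ≈ 170.44°
|H| = 5.943e+06 / 5.439e+06 ≈ 1.0927

1.09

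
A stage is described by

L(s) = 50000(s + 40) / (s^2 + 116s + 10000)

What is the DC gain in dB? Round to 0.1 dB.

L(0) = 50000·40 / 10000 = 200
20 log₁₀(200) ≈ 46.02 dB

46.0 dB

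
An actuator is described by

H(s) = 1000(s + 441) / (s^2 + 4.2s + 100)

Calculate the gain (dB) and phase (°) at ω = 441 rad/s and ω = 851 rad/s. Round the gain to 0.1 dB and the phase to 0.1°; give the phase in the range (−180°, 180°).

At s = jω = j441:
zero (s+441): 441 + j441 → |·| = √(441²+441²) = √388962 ≈ 623.67, ∠ = arctan(441/441) ≈ 45.00°
quadratic: (j441)² + 4.2·j441 + 100 = -194381 + j1852.2 → |·| ≈ 1.9439e+05, ∠ ≈ 179.45°
|H| = 1000 · 623.67 / 1.9439e+05 ≈ 3.2083
Gain = 20 log₁₀(3.2083) ≈ 10.13 dB
∠H = 45.00° − 179.45° = -134.45°

At s = jω = j851:
zero (s+441): 441 + j851 → |·| = √(441²+851²) = √918682 ≈ 958.48, ∠ = arctan(851/441) ≈ 62.61°
quadratic: (j851)² + 4.2·j851 + 100 = -724101 + j3574.2 → |·| ≈ 7.2411e+05, ∠ ≈ 179.72°
|H| = 1000 · 958.48 / 7.2411e+05 ≈ 1.3237
Gain = 20 log₁₀(1.3237) ≈ 2.44 dB
∠H = 62.61° − 179.72° = -117.11°

ω = 441: 10.1 dB, -134.5°; ω = 851: 2.4 dB, -117.1°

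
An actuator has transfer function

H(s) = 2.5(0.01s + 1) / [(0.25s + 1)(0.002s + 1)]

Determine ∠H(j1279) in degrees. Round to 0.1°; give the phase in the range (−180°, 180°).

At ω = 1279 rad/s:
zero (1 + j1279·0.01) = 1 + j12.79 → |·| ≈ 12.829, ∠ ≈ 85.53°
pole (1 + j1279·0.25) = 1 + j319.75 → |·| ≈ 319.75, ∠ ≈ 89.82°
pole (1 + j1279·0.002) = 1 + j2.558 → |·| ≈ 2.7465, ∠ ≈ 68.65°
∠H = (85.53°) − (89.82° + 68.65°) = -72.94°

-72.9°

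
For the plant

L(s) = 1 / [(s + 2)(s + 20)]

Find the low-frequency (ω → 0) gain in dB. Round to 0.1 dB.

-32.0 dB

L(0) = 1 / (2·20) = 0.025
20 log₁₀(0.025) ≈ -32.04 dB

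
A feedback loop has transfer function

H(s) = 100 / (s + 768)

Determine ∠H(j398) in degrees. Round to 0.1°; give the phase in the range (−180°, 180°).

Substitute s = j398:
Numerator: 100 = 100 + j0
Denominator: (j398) + 768 = 768 + j398
|N| = √(100² + 0²) ≈ 100, ∠N ≈ 0.00°
|D| = √(768² + 398²) ≈ 865, ∠D ≈ 27.39°
∠H = 0.00° − 27.39° = -27.39°

-27.4°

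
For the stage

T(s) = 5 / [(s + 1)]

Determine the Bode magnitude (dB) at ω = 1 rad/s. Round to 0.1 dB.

At ω = 1 rad/s:
pole (1 + j1·1) = 1 + j1 → |·| ≈ 1.4142, ∠ ≈ 45.00°
|T| = 5 · 1 / (1.4142) ≈ 3.5356
Gain = 20 log₁₀(3.5356) ≈ 10.97 dB

11.0 dB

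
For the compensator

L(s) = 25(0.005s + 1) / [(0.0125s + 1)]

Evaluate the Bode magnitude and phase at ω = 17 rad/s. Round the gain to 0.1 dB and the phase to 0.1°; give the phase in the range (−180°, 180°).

At ω = 17 rad/s:
zero (1 + j17·0.005) = 1 + j0.085 → |·| ≈ 1.0036, ∠ ≈ 4.86°
pole (1 + j17·0.0125) = 1 + j0.2125 → |·| ≈ 1.0223, ∠ ≈ 12.00°
|L| = 25 · 1.0036 / (1.0223) ≈ 24.543
Gain = 20 log₁₀(24.543) ≈ 27.80 dB
∠L = (4.86°) − (12.00°) = -7.14°

27.8 dB, -7.1°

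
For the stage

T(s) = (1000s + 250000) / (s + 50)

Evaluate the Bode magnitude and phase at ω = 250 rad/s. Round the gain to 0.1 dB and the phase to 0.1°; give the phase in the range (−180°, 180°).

Substitute s = j250:
Numerator: 1000(j250) + 250000 = 250000 + j250000
Denominator: (j250) + 50 = 50 + j250
|N| = √(250000² + 250000²) ≈ 3.5355e+05, ∠N ≈ 45.00°
|D| = √(50² + 250²) ≈ 254.95, ∠D ≈ 78.69°
|T| = 3.5355e+05 / 254.95 ≈ 1386.7
Gain = 20 log₁₀(1386.7) ≈ 62.84 dB
∠T = 45.00° − 78.69° = -33.69°

62.8 dB, -33.7°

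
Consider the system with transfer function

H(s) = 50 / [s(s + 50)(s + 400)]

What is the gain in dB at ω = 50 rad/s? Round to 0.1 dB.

-89.1 dB

At s = jω = j50:
pole (s+50): 50 + j50 → |·| = √(50²+50²) = √5000 ≈ 70.711, ∠ = arctan(50/50) ≈ 45.00°
pole (s+400): 400 + j50 → |·| = √(400²+50²) = √162500 ≈ 403.11, ∠ = arctan(50/400) ≈ 7.13°
pole at origin: |s| = 50, ∠ = 90.00° (in denominator)
|H| = 50 / 1.4252e+06 ≈ 3.5083e-05
Gain = 20 log₁₀(3.5083e-05) ≈ -89.10 dB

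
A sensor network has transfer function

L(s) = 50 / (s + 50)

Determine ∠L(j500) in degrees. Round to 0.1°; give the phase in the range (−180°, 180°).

-84.3°

At s = jω = j500:
pole (s+50): 50 + j500 → |·| = √(50²+500²) = √252500 ≈ 502.49, ∠ = arctan(500/50) ≈ 84.29°
∠L = 0.00° − 84.29° = -84.29°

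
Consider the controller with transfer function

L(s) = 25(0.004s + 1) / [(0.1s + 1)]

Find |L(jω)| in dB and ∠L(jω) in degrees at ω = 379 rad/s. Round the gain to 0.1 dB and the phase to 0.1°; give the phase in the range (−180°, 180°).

At ω = 379 rad/s:
zero (1 + j379·0.004) = 1 + j1.516 → |·| ≈ 1.8161, ∠ ≈ 56.59°
pole (1 + j379·0.1) = 1 + j37.9 → |·| ≈ 37.913, ∠ ≈ 88.49°
|L| = 25 · 1.8161 / (37.913) ≈ 1.1975
Gain = 20 log₁₀(1.1975) ≈ 1.57 dB
∠L = (56.59°) − (88.49°) = -31.90°

1.6 dB, -31.9°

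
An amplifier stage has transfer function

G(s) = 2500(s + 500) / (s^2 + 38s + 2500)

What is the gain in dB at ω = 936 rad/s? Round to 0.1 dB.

At s = jω = j936:
zero (s+500): 500 + j936 → |·| = √(500²+936²) = √1126096 ≈ 1061.2, ∠ = arctan(936/500) ≈ 61.89°
quadratic: (j936)² + 38·j936 + 2500 = -873596 + j35568 → |·| ≈ 8.7432e+05, ∠ ≈ 177.67°
|G| = 2500 · 1061.2 / 8.7432e+05 ≈ 3.0344
Gain = 20 log₁₀(3.0344) ≈ 9.64 dB

9.6 dB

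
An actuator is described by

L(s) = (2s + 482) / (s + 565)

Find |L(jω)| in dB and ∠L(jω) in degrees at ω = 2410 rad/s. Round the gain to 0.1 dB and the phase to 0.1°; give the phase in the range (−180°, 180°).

Substitute s = j2410:
Numerator: 2(j2410) + 482 = 482 + j4820
Denominator: (j2410) + 565 = 565 + j2410
|N| = √(482² + 4820²) ≈ 4844, ∠N ≈ 84.29°
|D| = √(565² + 2410²) ≈ 2475.3, ∠D ≈ 76.81°
|L| = 4844 / 2475.3 ≈ 1.9569
Gain = 20 log₁₀(1.9569) ≈ 5.83 dB
∠L = 84.29° − 76.81° = 7.48°

5.8 dB, 7.5°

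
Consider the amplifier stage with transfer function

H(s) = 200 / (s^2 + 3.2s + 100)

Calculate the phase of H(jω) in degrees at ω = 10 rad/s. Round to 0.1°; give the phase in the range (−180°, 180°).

At s = jω = j10:
quadratic: (j10)² + 3.2·j10 + 100 = 0 + j32 → |·| ≈ 32, ∠ ≈ 90.00°
∠H = 0.00° − 90.00° = -90.00°

-90.0°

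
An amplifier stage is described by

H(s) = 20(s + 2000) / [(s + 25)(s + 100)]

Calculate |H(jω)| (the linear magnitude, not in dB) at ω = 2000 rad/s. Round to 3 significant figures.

0.0141

At s = jω = j2000:
zero (s+2000): 2000 + j2000 → |·| = √(2000²+2000²) = √8000000 ≈ 2828.4, ∠ = arctan(2000/2000) ≈ 45.00°
pole (s+25): 25 + j2000 → |·| = √(25²+2000²) = √4000625 ≈ 2000.2, ∠ = arctan(2000/25) ≈ 89.28°
pole (s+100): 100 + j2000 → |·| = √(100²+2000²) = √4010000 ≈ 2002.5, ∠ = arctan(2000/100) ≈ 87.14°
|H| = 20 · 2828.4 / 4.0054e+06 ≈ 0.014123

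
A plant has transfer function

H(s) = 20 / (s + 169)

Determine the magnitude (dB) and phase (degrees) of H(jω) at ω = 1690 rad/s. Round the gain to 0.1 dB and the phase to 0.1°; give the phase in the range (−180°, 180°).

Substitute s = j1690:
Numerator: 20 = 20 + j0
Denominator: (j1690) + 169 = 169 + j1690
|N| = √(20² + 0²) ≈ 20, ∠N ≈ 0.00°
|D| = √(169² + 1690²) ≈ 1698.4, ∠D ≈ 84.29°
|H| = 20 / 1698.4 ≈ 0.011776
Gain = 20 log₁₀(0.011776) ≈ -38.58 dB
∠H = 0.00° − 84.29° = -84.29°

-38.6 dB, -84.3°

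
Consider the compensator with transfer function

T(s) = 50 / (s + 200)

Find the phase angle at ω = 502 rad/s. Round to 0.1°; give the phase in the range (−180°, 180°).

-68.3°

At s = jω = j502:
pole (s+200): 200 + j502 → |·| = √(200²+502²) = √292004 ≈ 540.37, ∠ = arctan(502/200) ≈ 68.28°
∠T = 0.00° − 68.28° = -68.28°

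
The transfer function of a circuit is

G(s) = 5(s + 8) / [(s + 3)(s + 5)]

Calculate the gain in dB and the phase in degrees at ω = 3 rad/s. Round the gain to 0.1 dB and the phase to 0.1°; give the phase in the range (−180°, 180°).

4.7 dB, -55.4°

At s = jω = j3:
zero (s+8): 8 + j3 → |·| = √(8²+3²) = √73 ≈ 8.544, ∠ = arctan(3/8) ≈ 20.56°
pole (s+3): 3 + j3 → |·| = √(3²+3²) = √18 ≈ 4.2426, ∠ = arctan(3/3) ≈ 45.00°
pole (s+5): 5 + j3 → |·| = √(5²+3²) = √34 ≈ 5.831, ∠ = arctan(3/5) ≈ 30.96°
|G| = 5 · 8.544 / 24.739 ≈ 1.7268
Gain = 20 log₁₀(1.7268) ≈ 4.74 dB
∠G = 20.56° − 75.96° = -55.40°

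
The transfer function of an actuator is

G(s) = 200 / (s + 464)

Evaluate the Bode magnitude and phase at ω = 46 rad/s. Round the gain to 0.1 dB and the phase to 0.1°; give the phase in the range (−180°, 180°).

-7.4 dB, -5.7°

At s = jω = j46:
pole (s+464): 464 + j46 → |·| = √(464²+46²) = √217412 ≈ 466.27, ∠ = arctan(46/464) ≈ 5.66°
|G| = 200 / 466.27 ≈ 0.42894
Gain = 20 log₁₀(0.42894) ≈ -7.35 dB
∠G = 0.00° − 5.66° = -5.66°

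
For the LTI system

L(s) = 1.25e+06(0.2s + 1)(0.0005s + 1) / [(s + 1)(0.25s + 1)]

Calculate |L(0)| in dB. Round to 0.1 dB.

121.9 dB

L(0) = 1.25e+06 · 1 / 1 = 1.25e+06
20 log₁₀(1.25e+06) ≈ 121.94 dB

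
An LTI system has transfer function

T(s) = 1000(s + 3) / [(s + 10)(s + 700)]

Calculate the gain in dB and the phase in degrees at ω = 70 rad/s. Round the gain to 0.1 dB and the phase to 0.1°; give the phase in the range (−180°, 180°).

At s = jω = j70:
zero (s+3): 3 + j70 → |·| = √(3²+70²) = √4909 ≈ 70.064, ∠ = arctan(70/3) ≈ 87.55°
pole (s+10): 10 + j70 → |·| = √(10²+70²) = √5000 ≈ 70.711, ∠ = arctan(70/10) ≈ 81.87°
pole (s+700): 700 + j70 → |·| = √(700²+70²) = √494900 ≈ 703.49, ∠ = arctan(70/700) ≈ 5.71°
|T| = 1000 · 70.064 / 49744 ≈ 1.4085
Gain = 20 log₁₀(1.4085) ≈ 2.98 dB
∠T = 87.55° − 87.58° = -0.03°

3.0 dB, -0.0°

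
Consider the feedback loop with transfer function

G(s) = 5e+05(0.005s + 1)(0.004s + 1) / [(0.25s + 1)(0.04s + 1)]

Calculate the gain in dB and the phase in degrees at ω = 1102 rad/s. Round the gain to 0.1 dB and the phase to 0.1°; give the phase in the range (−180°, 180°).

At ω = 1102 rad/s:
zero (1 + j1102·0.005) = 1 + j5.51 → |·| ≈ 5.6, ∠ ≈ 79.71°
zero (1 + j1102·0.004) = 1 + j4.408 → |·| ≈ 4.52, ∠ ≈ 77.22°
pole (1 + j1102·0.25) = 1 + j275.5 → |·| ≈ 275.5, ∠ ≈ 89.79°
pole (1 + j1102·0.04) = 1 + j44.08 → |·| ≈ 44.091, ∠ ≈ 88.70°
|G| = 5e+05 · 5.6 · 4.52 / (275.5 · 44.091) ≈ 1041.9
Gain = 20 log₁₀(1041.9) ≈ 60.36 dB
∠G = (79.71° + 77.22°) − (89.79° + 88.70°) = -21.56°

60.4 dB, -21.6°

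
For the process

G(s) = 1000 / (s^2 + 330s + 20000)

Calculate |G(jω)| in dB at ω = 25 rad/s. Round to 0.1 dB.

-26.5 dB

Substitute s = j25:
Numerator: 1000 = 1000 + j0
Denominator: (j25)^2 + 330(j25) + 20000 = 19375 + j8250
|N| = √(1000² + 0²) ≈ 1000, ∠N ≈ 0.00°
|D| = √(19375² + 8250²) ≈ 21058, ∠D ≈ 23.06°
|G| = 1000 / 21058 ≈ 0.047488
Gain = 20 log₁₀(0.047488) ≈ -26.47 dB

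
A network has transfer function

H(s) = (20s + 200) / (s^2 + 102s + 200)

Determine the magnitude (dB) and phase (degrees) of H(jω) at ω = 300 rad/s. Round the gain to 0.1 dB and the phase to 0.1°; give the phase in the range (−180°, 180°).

Substitute s = j300:
Numerator: 20(j300) + 200 = 200 + j6000
Denominator: (j300)^2 + 102(j300) + 200 = -89800 + j30600
|N| = √(200² + 6000²) ≈ 6003.3, ∠N ≈ 88.09°
|D| = √(89800² + 30600²) ≈ 94870, ∠D ≈ 161.18°
|H| = 6003.3 / 94870 ≈ 0.063279
Gain = 20 log₁₀(0.063279) ≈ -23.97 dB
∠H = 88.09° − 161.18° = -73.09°

-24.0 dB, -73.1°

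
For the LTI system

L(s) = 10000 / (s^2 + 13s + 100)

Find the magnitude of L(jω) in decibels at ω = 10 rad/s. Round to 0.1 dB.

37.7 dB

At s = jω = j10:
quadratic: (j10)² + 13·j10 + 100 = 0 + j130 → |·| ≈ 130, ∠ ≈ 90.00°
|L| = 10000 / 130 ≈ 76.923
Gain = 20 log₁₀(76.923) ≈ 37.72 dB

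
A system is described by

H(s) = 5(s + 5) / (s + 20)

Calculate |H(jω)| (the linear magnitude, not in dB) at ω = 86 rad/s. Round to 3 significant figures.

4.88

At s = jω = j86:
zero (s+5): 5 + j86 → |·| = √(5²+86²) = √7421 ≈ 86.145, ∠ = arctan(86/5) ≈ 86.67°
pole (s+20): 20 + j86 → |·| = √(20²+86²) = √7796 ≈ 88.295, ∠ = arctan(86/20) ≈ 76.91°
|H| = 5 · 86.145 / 88.295 ≈ 4.8782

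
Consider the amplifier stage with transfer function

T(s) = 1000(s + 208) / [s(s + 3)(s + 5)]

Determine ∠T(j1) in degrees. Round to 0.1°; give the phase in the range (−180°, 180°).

At s = jω = j1:
zero (s+208): 208 + j1 → |·| = √(208²+1²) = √43265 ≈ 208, ∠ = arctan(1/208) ≈ 0.28°
pole (s+3): 3 + j1 → |·| = √(3²+1²) = √10 ≈ 3.1623, ∠ = arctan(1/3) ≈ 18.43°
pole (s+5): 5 + j1 → |·| = √(5²+1²) = √26 ≈ 5.099, ∠ = arctan(1/5) ≈ 11.31°
pole at origin: |s| = 1, ∠ = 90.00° (in denominator)
∠T = 0.28° − 119.74° = -119.46°

-119.5°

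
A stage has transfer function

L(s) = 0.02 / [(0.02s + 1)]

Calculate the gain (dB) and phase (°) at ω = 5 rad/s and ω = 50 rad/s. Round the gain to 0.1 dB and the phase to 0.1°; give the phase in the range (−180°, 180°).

ω = 5: -34.0 dB, -5.7°; ω = 50: -37.0 dB, -45.0°

At ω = 5 rad/s:
pole (1 + j5·0.02) = 1 + j0.1 → |·| ≈ 1.005, ∠ ≈ 5.71°
|L| = 0.02 · 1 / (1.005) ≈ 0.0199
Gain = 20 log₁₀(0.0199) ≈ -34.02 dB
∠L = (0°) − (5.71°) = -5.71°

At ω = 50 rad/s:
pole (1 + j50·0.02) = 1 + j1 → |·| ≈ 1.4142, ∠ ≈ 45.00°
|L| = 0.02 · 1 / (1.4142) ≈ 0.014142
Gain = 20 log₁₀(0.014142) ≈ -36.99 dB
∠L = (0°) − (45.00°) = -45.00°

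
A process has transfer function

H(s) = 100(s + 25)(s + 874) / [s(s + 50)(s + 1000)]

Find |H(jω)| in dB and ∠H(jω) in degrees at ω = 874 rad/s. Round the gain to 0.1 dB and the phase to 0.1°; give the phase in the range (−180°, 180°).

-19.5 dB, -84.5°

At s = jω = j874:
zero (s+25): 25 + j874 → |·| = √(25²+874²) = √764501 ≈ 874.36, ∠ = arctan(874/25) ≈ 88.36°
zero (s+874): 874 + j874 → |·| = √(874²+874²) = √1527752 ≈ 1236, ∠ = arctan(874/874) ≈ 45.00°
pole (s+50): 50 + j874 → |·| = √(50²+874²) = √766376 ≈ 875.43, ∠ = arctan(874/50) ≈ 86.73°
pole (s+1000): 1000 + j874 → |·| = √(1000²+874²) = √1763876 ≈ 1328.1, ∠ = arctan(874/1000) ≈ 41.15°
pole at origin: |s| = 874, ∠ = 90.00° (in denominator)
|H| = 100 · 1.0807e+06 / 1.0162e+09 ≈ 0.10635
Gain = 20 log₁₀(0.10635) ≈ -19.47 dB
∠H = 133.36° − 217.88° = -84.52°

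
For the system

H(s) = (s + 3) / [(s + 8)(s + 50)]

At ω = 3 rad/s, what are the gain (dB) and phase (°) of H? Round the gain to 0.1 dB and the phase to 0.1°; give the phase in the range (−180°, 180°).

At s = jω = j3:
zero (s+3): 3 + j3 → |·| = √(3²+3²) = √18 ≈ 4.2426, ∠ = arctan(3/3) ≈ 45.00°
pole (s+8): 8 + j3 → |·| = √(8²+3²) = √73 ≈ 8.544, ∠ = arctan(3/8) ≈ 20.56°
pole (s+50): 50 + j3 → |·| = √(50²+3²) = √2509 ≈ 50.09, ∠ = arctan(3/50) ≈ 3.43°
|H| = 1 · 4.2426 / 427.97 ≈ 0.0099133
Gain = 20 log₁₀(0.0099133) ≈ -40.08 dB
∠H = 45.00° − 23.99° = 21.01°

-40.1 dB, 21.0°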